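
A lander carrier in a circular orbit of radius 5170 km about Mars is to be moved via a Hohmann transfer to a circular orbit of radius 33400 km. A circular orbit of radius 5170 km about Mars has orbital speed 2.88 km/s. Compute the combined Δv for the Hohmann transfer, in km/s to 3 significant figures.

Δv = 1.46 km/s

From the circular-orbit relation v² = μ/r at r = 5170 km: μ = v²r = (2.88)² × 5170 = 42882.0 km³/s².
Semi-major axis of the transfer orbit: a_t = (5170 + 33400)/2 = 19285 km.
Circular speed at r₁: v₁ = √(μ/r₁) = √(42882.0/5170) = 2.88000 km/s.
Transfer-orbit speed at r₁ (vis-viva equation): v_p = √[μ(2/r₁ − 1/a_t)] = 3.79015 km/s.
First burn Δv₁ = |v_p − v₁| = 0.91015 km/s.
Circular speed at r₂: v₂ = √(μ/r₂) = 1.13309 km/s.
Transfer-orbit speed at r₂: v_a = √[μ(2/r₂ − 1/a_t)] = 0.586678 km/s.
Second burn Δv₂ = |v₂ − v_a| = 0.54641 km/s.
Total Δv = Δv₁ + Δv₂ = 1.457 km/s.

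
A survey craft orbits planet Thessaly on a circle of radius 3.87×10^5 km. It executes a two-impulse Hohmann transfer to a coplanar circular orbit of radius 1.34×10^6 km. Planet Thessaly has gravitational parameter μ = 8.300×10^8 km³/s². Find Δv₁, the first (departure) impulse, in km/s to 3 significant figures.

Semi-major axis of the transfer orbit: a_t = (3.870×10^5 + 1.340×10^6)/2 = 8.635×10^5 km.
Circular speed at r = 3.870×10^5 km: v_c = √(μ/r) = 46.31 km/s.
Vis-viva on the transfer ellipse at r = 3.870×10^5 km gives v_t = √[μ(2/r − 1/a_t)] = 57.69 km/s.
Δv₁ = |v_t − v_c| = |57.69 − 46.31| = 11.38 km/s.

Δv₁ = 11.4 km/s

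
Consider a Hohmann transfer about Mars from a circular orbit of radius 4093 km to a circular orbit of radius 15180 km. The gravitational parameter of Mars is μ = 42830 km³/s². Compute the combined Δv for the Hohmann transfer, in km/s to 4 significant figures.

Δv = 1.410 km/s

The Hohmann ellipse has a_t = (r₁ + r₂)/2 = 9636.5 km.
At r₁ the circular-orbit speed is v₁ = √(μ/r₁) = 3.2348 km/s.
On the transfer ellipse at r₁, vis-viva gives v_p = √[μ(2/r₁ − 1/a_t)] = 4.0600 km/s.
First burn Δv₁ = |v_p − v₁| = 0.8252 km/s.
At r₂, v₂ = √(μ/r₂) = 1.680 km/s.
Transfer-orbit speed at r₂: v_a = √[μ(2/r₂ − 1/a_t)] = 1.095 km/s.
Second burn Δv₂ = |v₂ − v_a| = 0.5850 km/s.
Total Δv = Δv₁ + Δv₂ = 1.410 km/s.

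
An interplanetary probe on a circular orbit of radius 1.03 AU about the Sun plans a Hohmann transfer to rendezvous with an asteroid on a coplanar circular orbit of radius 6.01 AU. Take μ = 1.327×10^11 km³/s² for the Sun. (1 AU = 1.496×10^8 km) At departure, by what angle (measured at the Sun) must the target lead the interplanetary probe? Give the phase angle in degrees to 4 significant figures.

φ = 99.32°

In km: r₁ = 1.03 × 1.496×10^8 = 1.54088×10^8 km; r₂ = 6.01 × 1.496×10^8 = 8.99096×10^8 km.
Transfer-ellipse semi-major axis a_t = (r₁ + r₂)/2 = (1.54088×10^8 + 8.99096×10^8)/2 = 5.26592×10^8 km.
Transfer time t = π√(a_t³/μ) = 1.04214×10^8 s.
Target angular speed ω₂ = √(μ/r₂³) = 1.35122×10^-8 rad/s.
Angle swept by the target during transfer: ω₂·t = 1.4082 rad = 80.68°.
The interplanetary probe traverses 180° on the transfer ellipse, so the target must lead by 180° − 80.68° = 99.32°.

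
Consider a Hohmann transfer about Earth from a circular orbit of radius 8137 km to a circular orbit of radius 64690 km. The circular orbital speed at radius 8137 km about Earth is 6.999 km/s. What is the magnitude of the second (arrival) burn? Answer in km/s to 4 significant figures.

From the circular-orbit relation v² = μ/r at r = 8137 km: μ = v²r = (6.999)² × 8137 = 3.98599×10^5 km³/s².
Transfer-ellipse semi-major axis a_t = (r₁ + r₂)/2 = (8137 + 64690)/2 = 36413.5 km.
Circular speed at r = 64690 km: v_c = √(μ/r) = 2.482 km/s.
Vis-viva on the transfer ellipse at r = 64690 km gives v_t = √[μ(2/r − 1/a_t)] = 1.173 km/s.
Δv₂ = |v_t − v_c| = |1.173 − 2.482| = 1.309 km/s.

Δv₂ = 1.309 km/s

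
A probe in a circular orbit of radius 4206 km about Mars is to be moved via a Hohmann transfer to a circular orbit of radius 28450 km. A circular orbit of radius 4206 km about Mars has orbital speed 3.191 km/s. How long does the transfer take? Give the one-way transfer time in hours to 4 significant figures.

t = 8.798 hours

From the circular-orbit relation v² = μ/r at r = 4206 km: μ = v²r = (3.191)² × 4206 = 42827.5 km³/s².
Transfer-ellipse semi-major axis a_t = (r₁ + r₂)/2 = (4206 + 28450)/2 = 16328 km.
By Kepler's third law the transfer-orbit period is T = 2π√(a_t³/μ), so t = T/2 = 31673 s.
Converting: 31673 s ÷ 3600 s/hour = 8.798 hours.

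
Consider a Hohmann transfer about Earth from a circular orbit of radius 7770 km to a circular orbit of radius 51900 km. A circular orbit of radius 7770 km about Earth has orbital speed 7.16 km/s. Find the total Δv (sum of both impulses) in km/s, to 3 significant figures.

Δv = 3.64 km/s

From the circular-orbit relation v² = μ/r at r = 7770 km: μ = v²r = (7.16)² × 7770 = 3.98334×10^5 km³/s².
Transfer-ellipse semi-major axis a_t = (r₁ + r₂)/2 = (7770 + 51900)/2 = 29835 km.
At r₁ the circular-orbit speed is v₁ = √(μ/r₁) = 7.1600 km/s.
On the transfer ellipse at r₁, vis-viva equation gives v_p = √[μ(2/r₁ − 1/a_t)] = 9.4435 km/s.
First burn Δv₁ = |v_p − v₁| = 2.2835 km/s.
Circular speed at r₂: v₂ = √(μ/r₂) = 2.7704 km/s.
Transfer-orbit speed at r₂: v_a = √[μ(2/r₂ − 1/a_t)] = 1.4138 km/s.
Second burn Δv₂ = |v₂ − v_a| = 1.3566 km/s.
Δv = Δv₁ + Δv₂ = 2.2835 + 1.3566 = 3.640 km/s.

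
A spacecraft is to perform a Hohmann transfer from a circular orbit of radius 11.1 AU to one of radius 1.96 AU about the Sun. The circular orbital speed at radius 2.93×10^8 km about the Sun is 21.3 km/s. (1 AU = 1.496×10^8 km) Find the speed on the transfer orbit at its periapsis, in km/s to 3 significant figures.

v = 27.8 km/s

From the circular-orbit relation v² = μ/r at r = 2.93×10^8 km: μ = v²r = (21.3)² × 2.93×10^8 = 1.32931×10^11 km³/s².
In km: r₁ = 11.1 × 1.496×10^8 = 1.66056×10^9 km; r₂ = 1.96 × 1.496×10^8 = 2.93216×10^8 km.
Semi-major axis of the transfer orbit: a_t = (1.66056×10^9 + 2.93216×10^8)/2 = 9.76888×10^8 km.
The periapsis of the transfer ellipse is at r = 2.93216×10^8 km.
Vis-viva: v = √[μ(2/r − 1/a_t)] = √[1.32931×10^11 × (2/2.93216×10^8 − 1/9.76888×10^8)] = 27.76 km/s.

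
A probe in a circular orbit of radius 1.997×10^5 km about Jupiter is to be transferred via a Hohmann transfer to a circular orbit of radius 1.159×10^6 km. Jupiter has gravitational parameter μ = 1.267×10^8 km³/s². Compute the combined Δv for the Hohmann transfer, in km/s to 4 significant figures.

Semi-major axis of the transfer orbit: a_t = (1.997×10^5 + 1.159×10^6)/2 = 6.7935×10^5 km.
Circular speed at r₁: v₁ = √(μ/r₁) = √(1.267×10^8/1.997×10^5) = 25.188 km/s.
On the transfer ellipse at r₁, vis-viva equation gives v_p = √[μ(2/r₁ − 1/a_t)] = 32.900 km/s.
First burn Δv₁ = |v_p − v₁| = 7.712 km/s.
Circular speed at r₂: v₂ = √(μ/r₂) = 10.456 km/s.
Transfer-orbit speed at r₂: v_a = √[μ(2/r₂ − 1/a_t)] = 5.6688 km/s.
Second burn Δv₂ = |v₂ − v_a| = 4.787 km/s.
Total Δv = Δv₁ + Δv₂ = 12.50 km/s.

Δv = 12.50 km/s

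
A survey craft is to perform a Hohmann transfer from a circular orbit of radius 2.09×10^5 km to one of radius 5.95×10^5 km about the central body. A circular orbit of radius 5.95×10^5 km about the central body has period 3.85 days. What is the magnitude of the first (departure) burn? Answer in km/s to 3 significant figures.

Δv₁ = 4.11 km/s

From Kepler's third law T² = 4π²r³/μ at r = 5.95×10^5 km, T = 3.85 days = 3.85 × 86400 s = 3.3264×10^5 s: μ = 4π²r³/T² = 7.51557×10^7 km³/s².
The Hohmann ellipse has a_t = (r₁ + r₂)/2 = 4.020×10^5 km.
Circular speed at r = 2.090×10^5 km: v_c = √(μ/r) = 18.963 km/s.
Vis-viva on the transfer ellipse at r = 2.090×10^5 km gives v_t = √[μ(2/r − 1/a_t)] = 23.070 km/s.
Δv₁ = |v_t − v_c| = |23.070 − 18.963| = 4.107 km/s.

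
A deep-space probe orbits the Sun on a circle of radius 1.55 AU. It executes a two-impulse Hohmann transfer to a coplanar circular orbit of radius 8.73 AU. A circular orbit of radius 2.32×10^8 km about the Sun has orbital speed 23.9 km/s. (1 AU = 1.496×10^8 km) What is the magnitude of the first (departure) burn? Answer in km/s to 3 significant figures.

From the circular-orbit relation v² = μ/r at r = 2.32×10^8 km: μ = v²r = (23.9)² × 2.32×10^8 = 1.32521×10^11 km³/s².
In km: r₁ = 1.55 × 1.496×10^8 = 2.3188×10^8 km; r₂ = 8.73 × 1.496×10^8 = 1.306008×10^9 km.
Transfer-ellipse semi-major axis a_t = (r₁ + r₂)/2 = (2.3188×10^8 + 1.306008×10^9)/2 = 7.68944×10^8 km.
On the circular orbit at r = 2.3188×10^8 km, v_c = √(μ/r) = 23.9062 km/s.
Transfer-orbit speed at the same r (vis-viva, a = a_t): v_t = √[μ(2/r − 1/a_t)] = 31.1556 km/s.
Δv₁ = |v_t − v_c| = |31.1556 − 23.9062| = 7.249 km/s.

Δv₁ = 7.25 km/s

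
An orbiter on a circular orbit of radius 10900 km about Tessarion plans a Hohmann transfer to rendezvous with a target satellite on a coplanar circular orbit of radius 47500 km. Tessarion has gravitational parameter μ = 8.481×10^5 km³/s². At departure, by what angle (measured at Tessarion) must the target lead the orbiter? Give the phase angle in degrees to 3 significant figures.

φ = 93.2°

Transfer-ellipse semi-major axis a_t = (r₁ + r₂)/2 = (10900 + 47500)/2 = 29200 km.
Transfer time t = π√(a_t³/μ) = 17022 s.
Target angular speed ω₂ = √(μ/r₂³) = 8.8958×10^-5 rad/s.
Angle swept by the target during transfer: ω₂·t = 1.5142 rad = 86.76°.
Arrival is 180° from departure on the ellipse, so φ = 180° − 86.76° = 93.2°.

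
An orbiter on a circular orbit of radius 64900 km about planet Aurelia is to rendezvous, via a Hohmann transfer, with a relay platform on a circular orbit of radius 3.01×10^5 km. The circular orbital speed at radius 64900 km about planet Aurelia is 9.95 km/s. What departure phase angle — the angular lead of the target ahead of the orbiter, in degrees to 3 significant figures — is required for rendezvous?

φ = 94.7°

From the circular-orbit relation v² = μ/r at r = 64900 km: μ = v²r = (9.95)² × 64900 = 6.42526×10^6 km³/s².
Transfer-ellipse semi-major axis a_t = (r₁ + r₂)/2 = (64900 + 3.010×10^5)/2 = 1.8295×10^5 km.
Transfer time t = π√(a_t³/μ) = 96984.66 s.
Target angular speed ω₂ = √(μ/r₂³) = 1.534955×10^-5 rad/s.
Angle swept by the target during transfer: ω₂·t = 1.48867 rad = 85.29°.
Arrival is 180° from departure on the ellipse, so φ = 180° − 85.29° = 94.7°.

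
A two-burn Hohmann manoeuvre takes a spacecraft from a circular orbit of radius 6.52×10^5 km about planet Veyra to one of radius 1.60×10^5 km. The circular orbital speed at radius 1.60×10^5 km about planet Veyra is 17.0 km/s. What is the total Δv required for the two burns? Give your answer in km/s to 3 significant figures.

Δv = 7.68 km/s

From the circular-orbit relation v² = μ/r at r = 1.60×10^5 km: μ = v²r = (17.0)² × 1.60×10^5 = 4.62400×10^7 km³/s².
Transfer-ellipse semi-major axis a_t = (r₁ + r₂)/2 = (6.520×10^5 + 1.600×10^5)/2 = 4.060×10^5 km.
At r₁ the circular-orbit speed is v₁ = √(μ/r₁) = 8.4214 km/s.
Transfer-orbit speed at r₁ (vis-viva): v_a = √[μ(2/r₁ − 1/a_t)] = 5.2867 km/s.
First burn Δv₁ = |v_a − v₁| = 3.135 km/s.
Circular speed at r₂: v₂ = √(μ/r₂) = 17.000 km/s.
Transfer-orbit speed at r₂: v_p = √[μ(2/r₂ − 1/a_t)] = 21.543 km/s.
Second burn Δv₂ = |v₂ − v_p| = 4.543 km/s.
Total Δv = Δv₁ + Δv₂ = 7.678 km/s.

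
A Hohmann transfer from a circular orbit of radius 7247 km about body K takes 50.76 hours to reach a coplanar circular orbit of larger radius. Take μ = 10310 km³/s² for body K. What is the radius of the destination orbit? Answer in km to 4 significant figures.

r₂ = 58100 km

Transfer time t = 50.76 hours = 1.82736×10^5 s, and t = π√(a_t³/μ).
So a_t = (μ t²/π²)^(1/3) = (10310 × (1.82736×10^5)² / π²)^(1/3) = 32674 km.
Since a_t = (r₁ + r₂)/2, r₂ = 2a_t − r₁ = 2×32674 − 7247 = 58101 km.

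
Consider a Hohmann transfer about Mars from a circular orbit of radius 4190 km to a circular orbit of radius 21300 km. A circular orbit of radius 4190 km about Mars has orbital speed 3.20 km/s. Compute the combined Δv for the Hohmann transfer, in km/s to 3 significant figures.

From the circular-orbit relation v² = μ/r at r = 4190 km: μ = v²r = (3.20)² × 4190 = 42905.6 km³/s².
Transfer-ellipse semi-major axis a_t = (r₁ + r₂)/2 = (4190 + 21300)/2 = 12745 km.
At r₁ the circular-orbit speed is v₁ = √(μ/r₁) = 3.2000 km/s.
On the transfer ellipse at r₁, vis-viva gives v_p = √[μ(2/r₁ − 1/a_t)] = 4.1369 km/s.
First burn Δv₁ = |v_p − v₁| = 0.9369 km/s.
At r₂, v₂ = √(μ/r₂) = 1.4193 km/s.
Transfer-orbit speed at r₂: v_a = √[μ(2/r₂ − 1/a_t)] = 0.81377 km/s.
Second burn Δv₂ = |v₂ − v_a| = 0.6055 km/s.
Total Δv = Δv₁ + Δv₂ = 1.542 km/s.

Δv = 1.54 km/s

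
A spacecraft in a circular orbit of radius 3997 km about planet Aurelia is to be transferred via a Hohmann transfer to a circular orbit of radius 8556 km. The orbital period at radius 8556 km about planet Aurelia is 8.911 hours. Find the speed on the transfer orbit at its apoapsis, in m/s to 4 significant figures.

From Kepler's third law T² = 4π²r³/μ at r = 8556 km, T = 8.911 hours = 8.911 × 3600 s = 32079.6 s: μ = 4π²r³/T² = 24027.8 km³/s².
Transfer-ellipse semi-major axis a_t = (r₁ + r₂)/2 = (3997 + 8556)/2 = 6276.5 km.
The apoapsis of the transfer ellipse is at r = 8556 km.
From the vis-viva equation, v = √[μ(2/r − 1/a_t)] = 1.337 km/s.

v = 1337 m/s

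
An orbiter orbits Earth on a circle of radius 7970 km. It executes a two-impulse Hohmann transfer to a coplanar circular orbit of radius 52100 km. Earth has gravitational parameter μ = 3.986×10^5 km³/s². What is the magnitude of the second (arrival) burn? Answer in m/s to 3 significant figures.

Transfer-ellipse semi-major axis a_t = (r₁ + r₂)/2 = (7970 + 52100)/2 = 30035 km.
Circular speed at r = 52100 km: v_c = √(μ/r) = 2.766 km/s.
Vis-viva on the transfer ellipse at r = 52100 km gives v_t = √[μ(2/r − 1/a_t)] = 1.425 km/s.
Δv₂ = |v_t − v_c| = |1.425 − 2.766| = 1.341 km/s.

Δv₂ = 1340 m/s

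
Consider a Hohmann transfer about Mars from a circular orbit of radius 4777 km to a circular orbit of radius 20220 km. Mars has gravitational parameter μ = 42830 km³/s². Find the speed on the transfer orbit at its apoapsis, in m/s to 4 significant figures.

v = 899.8 m/s

Semi-major axis of the transfer orbit: a_t = (4777 + 20220)/2 = 12498.5 km.
The apoapsis of the transfer ellipse is at r = 20220 km.
Applying v² = μ(2/r − 1/a_t): v = 0.8998 km/s.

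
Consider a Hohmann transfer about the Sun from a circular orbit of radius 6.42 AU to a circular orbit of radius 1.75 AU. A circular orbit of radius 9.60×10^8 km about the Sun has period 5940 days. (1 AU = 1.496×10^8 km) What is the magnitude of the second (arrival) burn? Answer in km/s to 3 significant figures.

Δv₂ = 5.71 km/s

From Kepler's third law T² = 4π²r³/μ at r = 9.60×10^8 km, T = 5940 days = 5940 × 86400 s = 5.13216×10^8 s: μ = 4π²r³/T² = 1.32609×10^11 km³/s².
In km: r₁ = 6.42 × 1.496×10^8 = 9.60432×10^8 km; r₂ = 1.75 × 1.496×10^8 = 2.618×10^8 km.
The Hohmann ellipse has a_t = (r₁ + r₂)/2 = 6.11116×10^8 km.
Circular speed at r = 2.618×10^8 km: v_c = √(μ/r) = 22.5062 km/s.
Transfer-orbit speed at the same r (vis-viva, a = a_t): v_t = √[μ(2/r − 1/a_t)] = 28.2146 km/s.
Δv₂ = |v_t − v_c| = |28.2146 − 22.5062| = 5.708 km/s.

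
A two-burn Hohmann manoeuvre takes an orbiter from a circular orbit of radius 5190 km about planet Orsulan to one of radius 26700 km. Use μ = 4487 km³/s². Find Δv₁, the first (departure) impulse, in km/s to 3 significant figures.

Semi-major axis of the transfer orbit: a_t = (5190 + 26700)/2 = 15945 km.
On the circular orbit at r = 5190 km, v_c = √(μ/r) = 0.92981 km/s.
Vis-viva on the transfer ellipse at r = 5190 km gives v_t = √[μ(2/r − 1/a_t)] = 1.2032 km/s.
Δv₁ = |v_t − v_c| = |1.2032 − 0.92981| = 0.2734 km/s.

Δv₁ = 0.273 km/s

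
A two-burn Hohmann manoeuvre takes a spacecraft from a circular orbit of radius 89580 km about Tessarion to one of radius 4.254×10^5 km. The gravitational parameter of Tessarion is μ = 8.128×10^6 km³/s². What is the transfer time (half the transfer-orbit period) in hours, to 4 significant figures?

Semi-major axis of the transfer orbit: a_t = (89580 + 4.254×10^5)/2 = 2.5749×10^5 km.
Transfer time t = π√(a_t³/μ) = π√((2.5749×10^5)³ / 8.128×10^6) = 1.4398×10^5 s.
Converting: 1.4398×10^5 s ÷ 3600 s/hour = 39.99 hours.

t = 39.99 hours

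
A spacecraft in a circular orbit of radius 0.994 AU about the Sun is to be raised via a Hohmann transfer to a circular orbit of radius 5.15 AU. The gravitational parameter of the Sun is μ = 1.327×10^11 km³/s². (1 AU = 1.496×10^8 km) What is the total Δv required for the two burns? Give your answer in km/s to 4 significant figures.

In km: r₁ = 0.994 × 1.496×10^8 = 1.487024×10^8 km; r₂ = 5.15 × 1.496×10^8 = 7.7044×10^8 km.
Transfer-ellipse semi-major axis a_t = (r₁ + r₂)/2 = (1.487024×10^8 + 7.7044×10^8)/2 = 4.595712×10^8 km.
Circular speed at r₁: v₁ = √(μ/r₁) = √(1.327×10^11/1.487024×10^8) = 29.8728 km/s.
Transfer-orbit speed at r₁ (v² = μ(2/r − 1/a)): v_p = √[μ(2/r₁ − 1/a_t)] = 38.6785 km/s.
First burn Δv₁ = |v_p − v₁| = 8.8057 km/s.
At r₂, v₂ = √(μ/r₂) = 13.124 km/s.
Transfer-orbit speed at r₂: v_a = √[μ(2/r₂ − 1/a_t)] = 7.4653 km/s.
Second burn Δv₂ = |v₂ − v_a| = 5.6587 km/s.
Total Δv = Δv₁ + Δv₂ = 14.46 km/s.

Δv = 14.46 km/s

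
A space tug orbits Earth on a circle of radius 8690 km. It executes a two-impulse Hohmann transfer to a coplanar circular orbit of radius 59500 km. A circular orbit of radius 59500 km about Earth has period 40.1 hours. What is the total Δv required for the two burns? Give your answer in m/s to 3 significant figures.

From Kepler's third law T² = 4π²r³/μ at r = 59500 km, T = 40.1 hours = 40.1 × 3600 s = 1.4436×10^5 s: μ = 4π²r³/T² = 3.99040×10^5 km³/s².
The Hohmann ellipse has a_t = (r₁ + r₂)/2 = 34095 km.
At r₁ the circular-orbit speed is v₁ = √(μ/r₁) = 6.7764 km/s.
On the transfer ellipse at r₁, vis-viva equation gives v_p = √[μ(2/r₁ − 1/a_t)] = 8.9518 km/s.
First burn Δv₁ = |v_p − v₁| = 2.1754 km/s.
Circular speed at r₂: v₂ = √(μ/r₂) = 2.5897 km/s.
Transfer-orbit speed at r₂: v_a = √[μ(2/r₂ − 1/a_t)] = 1.3074 km/s.
Second burn Δv₂ = |v₂ − v_a| = 1.2823 km/s.
Δv = Δv₁ + Δv₂ = 2.1754 + 1.2823 = 3.458 km/s.

Δv = 3460 m/s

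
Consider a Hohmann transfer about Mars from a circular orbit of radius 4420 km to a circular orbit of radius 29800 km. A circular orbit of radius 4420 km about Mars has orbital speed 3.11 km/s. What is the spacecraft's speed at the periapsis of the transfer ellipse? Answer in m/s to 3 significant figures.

v = 4100 m/s

From the circular-orbit relation v² = μ/r at r = 4420 km: μ = v²r = (3.11)² × 4420 = 42750.7 km³/s².
The Hohmann ellipse has a_t = (r₁ + r₂)/2 = 17110 km.
At periapsis, r = 4420 km.
From the vis-viva equation, v = √[μ(2/r − 1/a_t)] = 4.104 km/s.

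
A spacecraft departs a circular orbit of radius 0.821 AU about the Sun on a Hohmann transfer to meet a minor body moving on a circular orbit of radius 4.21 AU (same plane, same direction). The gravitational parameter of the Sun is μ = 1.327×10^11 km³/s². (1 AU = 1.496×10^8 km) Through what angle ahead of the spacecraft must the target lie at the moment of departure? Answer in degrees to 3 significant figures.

In km: r₁ = 0.821 × 1.496×10^8 = 1.228216×10^8 km; r₂ = 4.21 × 1.496×10^8 = 6.29816×10^8 km.
Semi-major axis of the transfer orbit: a_t = (1.228216×10^8 + 6.29816×10^8)/2 = 3.763188×10^8 km.
The half-period of the transfer ellipse is t = π√(a_t³/μ) = 6.296×10^7 s.
Target angular speed ω₂ = √(μ/r₂³) = 2.305×10^-8 rad/s.
Angle swept by the target during transfer: ω₂·t = 1.451 rad = 83.14°.
Arrival is 180° from departure on the ellipse, so φ = 180° − 83.14° = 96.9°.

φ = 96.9°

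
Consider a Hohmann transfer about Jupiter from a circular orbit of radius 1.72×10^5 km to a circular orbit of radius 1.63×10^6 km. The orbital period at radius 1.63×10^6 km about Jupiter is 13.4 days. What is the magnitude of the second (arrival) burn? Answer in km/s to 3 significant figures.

Δv₂ = 4.98 km/s

From Kepler's third law T² = 4π²r³/μ at r = 1.63×10^6 km, T = 13.4 days = 13.4 × 86400 s = 1.15776×10^6 s: μ = 4π²r³/T² = 1.27551×10^8 km³/s².
Semi-major axis of the transfer orbit: a_t = (1.720×10^5 + 1.630×10^6)/2 = 9.010×10^5 km.
Circular speed at r = 1.630×10^6 km: v_c = √(μ/r) = 8.846 km/s.
Transfer-orbit speed at the same r (vis-viva, a = a_t): v_t = √[μ(2/r − 1/a_t)] = 3.865 km/s.
Δv₂ = |v_t − v_c| = |3.865 − 8.846| = 4.981 km/s.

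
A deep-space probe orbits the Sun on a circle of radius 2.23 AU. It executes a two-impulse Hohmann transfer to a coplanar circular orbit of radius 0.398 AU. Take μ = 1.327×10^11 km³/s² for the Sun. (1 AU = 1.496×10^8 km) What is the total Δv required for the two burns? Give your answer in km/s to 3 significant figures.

Δv = 23.3 km/s

In km: r₁ = 2.23 × 1.496×10^8 = 3.33608×10^8 km; r₂ = 0.398 × 1.496×10^8 = 5.95408×10^7 km.
Semi-major axis of the transfer orbit: a_t = (3.33608×10^8 + 5.95408×10^7)/2 = 1.965744×10^8 km.
Circular speed at r₁: v₁ = √(μ/r₁) = √(1.327×10^11/3.33608×10^8) = 19.944 km/s.
On the transfer ellipse at r₁, vis-viva equation gives v_a = √[μ(2/r₁ − 1/a_t)] = 10.976 km/s.
First burn Δv₁ = |v_a − v₁| = 8.968 km/s.
At r₂, v₂ = √(μ/r₂) = 47.21 km/s.
Transfer-orbit speed at r₂: v_p = √[μ(2/r₂ − 1/a_t)] = 61.50 km/s.
Second burn Δv₂ = |v₂ − v_p| = 14.29 km/s.
Δv = Δv₁ + Δv₂ = 8.968 + 14.29 = 23.26 km/s.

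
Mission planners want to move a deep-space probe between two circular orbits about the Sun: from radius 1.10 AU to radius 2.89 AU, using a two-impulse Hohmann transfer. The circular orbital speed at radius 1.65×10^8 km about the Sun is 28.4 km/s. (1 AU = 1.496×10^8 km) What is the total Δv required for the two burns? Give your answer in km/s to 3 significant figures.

From the circular-orbit relation v² = μ/r at r = 1.65×10^8 km: μ = v²r = (28.4)² × 1.65×10^8 = 1.33082×10^11 km³/s².
In km: r₁ = 1.10 × 1.496×10^8 = 1.6456×10^8 km; r₂ = 2.89 × 1.496×10^8 = 4.32344×10^8 km.
Transfer-ellipse semi-major axis a_t = (r₁ + r₂)/2 = (1.6456×10^8 + 4.32344×10^8)/2 = 2.98452×10^8 km.
Circular speed at r₁: v₁ = √(μ/r₁) = √(1.33082×10^11/1.6456×10^8) = 28.44 km/s.
On the transfer ellipse at r₁, vis-viva equation gives v_p = √[μ(2/r₁ − 1/a_t)] = 34.23 km/s.
First burn Δv₁ = |v_p − v₁| = 5.790 km/s.
At r₂, v₂ = √(μ/r₂) = 17.545 km/s.
Transfer-orbit speed at r₂: v_a = √[μ(2/r₂ − 1/a_t)] = 13.028 km/s.
Second burn Δv₂ = |v₂ − v_a| = 4.517 km/s.
Δv = Δv₁ + Δv₂ = 5.790 + 4.517 = 10.31 km/s.

Δv = 10.3 km/s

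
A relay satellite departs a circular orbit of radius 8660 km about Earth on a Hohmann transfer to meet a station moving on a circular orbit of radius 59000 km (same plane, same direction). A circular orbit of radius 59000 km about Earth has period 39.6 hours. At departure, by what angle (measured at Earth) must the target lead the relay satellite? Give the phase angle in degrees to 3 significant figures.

From Kepler's third law T² = 4π²r³/μ at r = 59000 km, T = 39.6 hours = 39.6 × 3600 s = 1.4256×10^5 s: μ = 4π²r³/T² = 3.98952×10^5 km³/s².
Semi-major axis of the transfer orbit: a_t = (8660 + 59000)/2 = 33830 km.
The half-period of the transfer ellipse is t = π√(a_t³/μ) = 30950 s.
Target angular speed ω₂ = √(μ/r₂³) = 4.407×10^-5 rad/s.
Angle swept by the target during transfer: ω₂·t = 1.364 rad = 78.15°.
Arrival is 180° from departure on the ellipse, so φ = 180° − 78.15° = 102°.

φ = 102°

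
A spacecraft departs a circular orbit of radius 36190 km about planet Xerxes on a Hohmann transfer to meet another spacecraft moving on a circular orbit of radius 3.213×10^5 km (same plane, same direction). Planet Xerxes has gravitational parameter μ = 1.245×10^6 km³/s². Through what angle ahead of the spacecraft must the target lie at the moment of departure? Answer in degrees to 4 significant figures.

The Hohmann ellipse has a_t = (r₁ + r₂)/2 = 1.78745×10^5 km.
The half-period of the transfer ellipse is t = π√(a_t³/μ) = 2.1277×10^5 s.
The target's mean motion on its circular orbit is ω₂ = √(μ/r₂³) = 6.1266×10^-6 rad/s.
Angle swept by the target during transfer: ω₂·t = 1.3036 rad = 74.69°.
The spacecraft traverses 180° on the transfer ellipse, so the target must lead by 180° − 74.69° = 105.3°.

φ = 105.3°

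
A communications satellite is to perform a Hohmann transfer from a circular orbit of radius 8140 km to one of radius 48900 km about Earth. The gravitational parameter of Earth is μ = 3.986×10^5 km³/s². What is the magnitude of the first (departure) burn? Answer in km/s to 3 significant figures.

Δv₁ = 2.17 km/s

The Hohmann ellipse has a_t = (r₁ + r₂)/2 = 28520 km.
On the circular orbit at r = 8140 km, v_c = √(μ/r) = 6.998 km/s.
Transfer-orbit speed at the same r (vis-viva, a = a_t): v_t = √[μ(2/r − 1/a_t)] = 9.163 km/s.
Δv₁ = |v_t − v_c| = |9.163 − 6.998| = 2.165 km/s.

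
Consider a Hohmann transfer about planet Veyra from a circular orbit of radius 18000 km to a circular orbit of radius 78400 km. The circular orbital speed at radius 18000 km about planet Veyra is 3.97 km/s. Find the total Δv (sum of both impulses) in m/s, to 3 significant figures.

From the circular-orbit relation v² = μ/r at r = 18000 km: μ = v²r = (3.97)² × 18000 = 2.83696×10^5 km³/s².
Semi-major axis of the transfer orbit: a_t = (18000 + 78400)/2 = 48200 km.
At r₁ the circular-orbit speed is v₁ = √(μ/r₁) = 3.970 km/s.
Transfer-orbit speed at r₁ (vis-viva equation): v_p = √[μ(2/r₁ − 1/a_t)] = 5.063 km/s.
First burn Δv₁ = |v_p − v₁| = 1.093 km/s.
At r₂, v₂ = √(μ/r₂) = 1.9023 km/s.
Transfer-orbit speed at r₂: v_a = √[μ(2/r₂ − 1/a_t)] = 1.1625 km/s.
Second burn Δv₂ = |v₂ − v_a| = 0.7398 km/s.
Δv = Δv₁ + Δv₂ = 1.093 + 0.7398 = 1.833 km/s.

Δv = 1830 m/s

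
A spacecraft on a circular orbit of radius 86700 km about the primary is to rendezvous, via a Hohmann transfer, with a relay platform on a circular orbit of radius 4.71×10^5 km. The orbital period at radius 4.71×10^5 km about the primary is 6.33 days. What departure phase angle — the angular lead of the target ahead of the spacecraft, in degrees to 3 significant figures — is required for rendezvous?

From Kepler's third law T² = 4π²r³/μ at r = 4.71×10^5 km, T = 6.33 days = 6.33 × 86400 s = 5.46912×10^5 s: μ = 4π²r³/T² = 1.37907×10^7 km³/s².
The Hohmann ellipse has a_t = (r₁ + r₂)/2 = 2.7885×10^5 km.
Transfer time t = π√(a_t³/μ) = 1.2457×10^5 s.
Target angular speed ω₂ = √(μ/r₂³) = 1.1488×10^-5 rad/s.
Angle swept by the target during transfer: ω₂·t = 1.4311 rad = 82.00°.
The spacecraft traverses 180° on the transfer ellipse, so the target must lead by 180° − 82.00° = 98.0°.

φ = 98.0°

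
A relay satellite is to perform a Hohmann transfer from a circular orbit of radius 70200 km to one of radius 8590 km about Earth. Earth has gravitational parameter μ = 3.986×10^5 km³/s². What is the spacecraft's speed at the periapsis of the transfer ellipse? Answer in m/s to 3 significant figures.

The Hohmann ellipse has a_t = (r₁ + r₂)/2 = 39395 km.
At periapsis, r = 8590 km.
From the vis-viva equation, v = √[μ(2/r − 1/a_t)] = 9.093 km/s.

v = 9090 m/s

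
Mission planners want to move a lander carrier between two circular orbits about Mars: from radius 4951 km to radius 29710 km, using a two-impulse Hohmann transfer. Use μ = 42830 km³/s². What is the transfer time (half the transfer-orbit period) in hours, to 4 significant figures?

Transfer-ellipse semi-major axis a_t = (r₁ + r₂)/2 = (4951 + 29710)/2 = 17330.5 km.
By Kepler's third law the transfer-orbit period is T = 2π√(a_t³/μ), so t = T/2 = 34633 s.
Converting: 34633 s ÷ 3600 s/hour = 9.620 hours.

t = 9.620 hours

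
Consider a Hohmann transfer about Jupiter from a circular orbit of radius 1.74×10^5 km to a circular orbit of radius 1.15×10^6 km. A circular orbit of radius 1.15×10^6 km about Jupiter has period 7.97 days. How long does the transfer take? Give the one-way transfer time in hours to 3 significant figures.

From Kepler's third law T² = 4π²r³/μ at r = 1.15×10^6 km, T = 7.97 days = 7.97 × 86400 s = 6.88608×10^5 s: μ = 4π²r³/T² = 1.26622×10^8 km³/s².
The Hohmann ellipse has a_t = (r₁ + r₂)/2 = 6.620×10^5 km.
By Kepler's third law the transfer-orbit period is T = 2π√(a_t³/μ), so t = T/2 = 1.504×10^5 s.
Converting: 1.504×10^5 s ÷ 3600 s/hour = 41.8 hours.

t = 41.8 hours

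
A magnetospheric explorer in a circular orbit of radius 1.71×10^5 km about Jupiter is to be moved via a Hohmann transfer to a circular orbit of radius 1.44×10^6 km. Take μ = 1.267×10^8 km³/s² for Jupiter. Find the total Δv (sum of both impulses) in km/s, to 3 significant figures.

The Hohmann ellipse has a_t = (r₁ + r₂)/2 = 8.055×10^5 km.
Circular speed at r₁: v₁ = √(μ/r₁) = √(1.267×10^8/1.710×10^5) = 27.220 km/s.
Transfer-orbit speed at r₁ (vis-viva): v_p = √[μ(2/r₁ − 1/a_t)] = 36.395 km/s.
First burn Δv₁ = |v_p − v₁| = 9.175 km/s.
Circular speed at r₂: v₂ = √(μ/r₂) = 9.380 km/s.
Transfer-orbit speed at r₂: v_a = √[μ(2/r₂ − 1/a_t)] = 4.322 km/s.
Second burn Δv₂ = |v₂ − v_a| = 5.058 km/s.
Total Δv = Δv₁ + Δv₂ = 14.23 km/s.

Δv = 14.2 km/s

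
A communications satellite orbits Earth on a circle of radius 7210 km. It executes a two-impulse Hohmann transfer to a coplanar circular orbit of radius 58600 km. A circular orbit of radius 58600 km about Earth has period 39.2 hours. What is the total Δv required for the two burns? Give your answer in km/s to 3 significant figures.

Δv = 3.88 km/s

From Kepler's third law T² = 4π²r³/μ at r = 58600 km, T = 39.2 hours = 39.2 × 3600 s = 1.4112×10^5 s: μ = 4π²r³/T² = 3.98910×10^5 km³/s².
Semi-major axis of the transfer orbit: a_t = (7210 + 58600)/2 = 32905 km.
At r₁ the circular-orbit speed is v₁ = √(μ/r₁) = 7.438 km/s.
On the transfer ellipse at r₁, vis-viva gives v_p = √[μ(2/r₁ − 1/a_t)] = 9.926 km/s.
First burn Δv₁ = |v_p − v₁| = 2.488 km/s.
At r₂, v₂ = √(μ/r₂) = 2.609 km/s.
Transfer-orbit speed at r₂: v_a = √[μ(2/r₂ − 1/a_t)] = 1.221 km/s.
Second burn Δv₂ = |v₂ − v_a| = 1.388 km/s.
Δv = Δv₁ + Δv₂ = 2.488 + 1.388 = 3.876 km/s.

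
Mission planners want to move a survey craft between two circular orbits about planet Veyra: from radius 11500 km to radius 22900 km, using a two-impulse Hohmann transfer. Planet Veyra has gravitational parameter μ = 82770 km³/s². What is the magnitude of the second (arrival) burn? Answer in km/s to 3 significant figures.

Transfer-ellipse semi-major axis a_t = (r₁ + r₂)/2 = (11500 + 22900)/2 = 17200 km.
On the circular orbit at r = 22900 km, v_c = √(μ/r) = 1.90116 km/s.
Transfer-orbit speed at the same r (vis-viva, a = a_t): v_t = √[μ(2/r − 1/a_t)] = 1.55455 km/s.
Δv₂ = |v_t − v_c| = |1.55455 − 1.90116| = 0.3466 km/s.

Δv₂ = 0.347 km/s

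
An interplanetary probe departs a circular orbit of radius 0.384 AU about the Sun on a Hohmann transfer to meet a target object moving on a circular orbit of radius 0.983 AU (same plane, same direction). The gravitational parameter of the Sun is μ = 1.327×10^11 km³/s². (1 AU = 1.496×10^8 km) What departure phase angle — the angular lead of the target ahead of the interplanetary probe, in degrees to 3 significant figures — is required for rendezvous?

φ = 75.6°

In km: r₁ = 0.384 × 1.496×10^8 = 5.74464×10^7 km; r₂ = 0.983 × 1.496×10^8 = 1.470568×10^8 km.
Transfer-ellipse semi-major axis a_t = (r₁ + r₂)/2 = (5.74464×10^7 + 1.470568×10^8)/2 = 1.022516×10^8 km.
Transfer time t = π√(a_t³/μ) = 8.9170×10^6 s.
The target's mean motion on its circular orbit is ω₂ = √(μ/r₂³) = 2.0427×10^-7 rad/s.
Angle swept by the target during transfer: ω₂·t = 1.8215 rad = 104.4°.
Arrival is 180° from departure on the ellipse, so φ = 180° − 104.4° = 75.6°.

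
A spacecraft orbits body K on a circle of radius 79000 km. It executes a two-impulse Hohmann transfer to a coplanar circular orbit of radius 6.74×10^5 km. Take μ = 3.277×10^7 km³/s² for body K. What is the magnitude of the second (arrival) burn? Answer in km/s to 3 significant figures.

The Hohmann ellipse has a_t = (r₁ + r₂)/2 = 3.765×10^5 km.
Circular speed at r = 6.740×10^5 km: v_c = √(μ/r) = 6.973 km/s.
Transfer-orbit speed at the same r (vis-viva, a = a_t): v_t = √[μ(2/r − 1/a_t)] = 3.194 km/s.
Δv₂ = |v_t − v_c| = |3.194 − 6.973| = 3.779 km/s.

Δv₂ = 3.78 km/s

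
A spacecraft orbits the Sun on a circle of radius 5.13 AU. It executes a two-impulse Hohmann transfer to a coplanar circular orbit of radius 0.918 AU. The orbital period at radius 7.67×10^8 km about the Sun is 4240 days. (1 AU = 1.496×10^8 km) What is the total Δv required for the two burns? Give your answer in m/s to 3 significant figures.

Δv = 15300 m/s

From Kepler's third law T² = 4π²r³/μ at r = 7.67×10^8 km, T = 4240 days = 4240 × 86400 s = 3.66336×10^8 s: μ = 4π²r³/T² = 1.32735×10^11 km³/s².
In km: r₁ = 5.13 × 1.496×10^8 = 7.67448×10^8 km; r₂ = 0.918 × 1.496×10^8 = 1.373328×10^8 km.
The Hohmann ellipse has a_t = (r₁ + r₂)/2 = 4.523904×10^8 km.
Circular speed at r₁: v₁ = √(μ/r₁) = √(1.32735×10^11/7.67448×10^8) = 13.151 km/s.
On the transfer ellipse at r₁, v² = μ(2/r − 1/a) gives v_a = √[μ(2/r₁ − 1/a_t)] = 7.2460 km/s.
First burn Δv₁ = |v_a − v₁| = 5.905 km/s.
Circular speed at r₂: v₂ = √(μ/r₂) = 31.089 km/s.
Transfer-orbit speed at r₂: v_p = √[μ(2/r₂ − 1/a_t)] = 40.492 km/s.
Second burn Δv₂ = |v₂ − v_p| = 9.403 km/s.
Δv = Δv₁ + Δv₂ = 5.905 + 9.403 = 15.31 km/s.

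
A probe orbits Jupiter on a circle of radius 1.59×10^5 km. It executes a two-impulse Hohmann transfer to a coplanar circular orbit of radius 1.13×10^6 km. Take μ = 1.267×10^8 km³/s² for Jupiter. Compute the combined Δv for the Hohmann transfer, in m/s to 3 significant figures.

Δv = 14500 m/s

Transfer-ellipse semi-major axis a_t = (r₁ + r₂)/2 = (1.590×10^5 + 1.130×10^6)/2 = 6.445×10^5 km.
At r₁ the circular-orbit speed is v₁ = √(μ/r₁) = 28.229 km/s.
On the transfer ellipse at r₁, v² = μ(2/r − 1/a) gives v_p = √[μ(2/r₁ − 1/a_t)] = 37.378 km/s.
First burn Δv₁ = |v_p − v₁| = 9.149 km/s.
Circular speed at r₂: v₂ = √(μ/r₂) = 10.58886 km/s.
Transfer-orbit speed at r₂: v_a = √[μ(2/r₂ − 1/a_t)] = 5.259400 km/s.
Second burn Δv₂ = |v₂ − v_a| = 5.329 km/s.
Total Δv = Δv₁ + Δv₂ = 14.48 km/s.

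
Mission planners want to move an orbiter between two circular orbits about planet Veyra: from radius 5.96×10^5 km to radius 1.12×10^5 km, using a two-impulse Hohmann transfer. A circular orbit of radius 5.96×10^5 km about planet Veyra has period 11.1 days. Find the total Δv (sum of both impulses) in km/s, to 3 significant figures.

From Kepler's third law T² = 4π²r³/μ at r = 5.96×10^5 km, T = 11.1 days = 11.1 × 86400 s = 9.5904×10^5 s: μ = 4π²r³/T² = 9.08710×10^6 km³/s².
Semi-major axis of the transfer orbit: a_t = (5.960×10^5 + 1.120×10^5)/2 = 3.540×10^5 km.
At r₁ the circular-orbit speed is v₁ = √(μ/r₁) = 3.9047 km/s.
On the transfer ellipse at r₁, vis-viva equation gives v_a = √[μ(2/r₁ − 1/a_t)] = 2.1963 km/s.
First burn Δv₁ = |v_a − v₁| = 1.708 km/s.
At r₂, v₂ = √(μ/r₂) = 9.00748 km/s.
Transfer-orbit speed at r₂: v_p = √[μ(2/r₂ − 1/a_t)] = 11.6876 km/s.
Second burn Δv₂ = |v₂ − v_p| = 2.680 km/s.
Δv = Δv₁ + Δv₂ = 1.708 + 2.680 = 4.388 km/s.

Δv = 4.39 km/s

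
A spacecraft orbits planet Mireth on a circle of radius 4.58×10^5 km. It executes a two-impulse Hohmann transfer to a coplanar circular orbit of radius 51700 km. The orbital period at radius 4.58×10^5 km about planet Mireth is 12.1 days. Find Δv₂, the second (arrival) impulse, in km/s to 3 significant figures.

Δv₂ = 2.79 km/s

From Kepler's third law T² = 4π²r³/μ at r = 4.58×10^5 km, T = 12.1 days = 12.1 × 86400 s = 1.04544×10^6 s: μ = 4π²r³/T² = 3.47023×10^6 km³/s².
Transfer-ellipse semi-major axis a_t = (r₁ + r₂)/2 = (4.580×10^5 + 51700)/2 = 2.5485×10^5 km.
On the circular orbit at r = 51700 km, v_c = √(μ/r) = 8.1928 km/s.
Vis-viva on the transfer ellipse at r = 51700 km gives v_t = √[μ(2/r − 1/a_t)] = 10.983 km/s.
Δv₂ = |v_t − v_c| = |10.983 − 8.1928| = 2.790 km/s.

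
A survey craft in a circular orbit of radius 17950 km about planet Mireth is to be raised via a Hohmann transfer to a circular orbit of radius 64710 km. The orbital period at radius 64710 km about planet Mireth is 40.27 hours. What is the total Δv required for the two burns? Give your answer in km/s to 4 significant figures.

From Kepler's third law T² = 4π²r³/μ at r = 64710 km, T = 40.27 hours = 40.27 × 3600 s = 1.44972×10^5 s: μ = 4π²r³/T² = 5.08986×10^5 km³/s².
Semi-major axis of the transfer orbit: a_t = (17950 + 64710)/2 = 41330 km.
At r₁ the circular-orbit speed is v₁ = √(μ/r₁) = 5.325 km/s.
On the transfer ellipse at r₁, vis-viva gives v_p = √[μ(2/r₁ − 1/a_t)] = 6.663 km/s.
First burn Δv₁ = |v_p − v₁| = 1.338 km/s.
At r₂, v₂ = √(μ/r₂) = 2.8046 km/s.
Transfer-orbit speed at r₂: v_a = √[μ(2/r₂ − 1/a_t)] = 1.8483 km/s.
Second burn Δv₂ = |v₂ − v_a| = 0.9563 km/s.
Δv = Δv₁ + Δv₂ = 1.338 + 0.9563 = 2.294 km/s.

Δv = 2.294 km/s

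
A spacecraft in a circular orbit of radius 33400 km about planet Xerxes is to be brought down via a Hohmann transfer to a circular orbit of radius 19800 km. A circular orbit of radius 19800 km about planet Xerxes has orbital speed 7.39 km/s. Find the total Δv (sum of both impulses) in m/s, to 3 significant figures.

From the circular-orbit relation v² = μ/r at r = 19800 km: μ = v²r = (7.39)² × 19800 = 1.08132×10^6 km³/s².
The Hohmann ellipse has a_t = (r₁ + r₂)/2 = 26600 km.
Circular speed at r₁: v₁ = √(μ/r₁) = √(1.08132×10^6/33400) = 5.6899 km/s.
On the transfer ellipse at r₁, vis-viva gives v_a = √[μ(2/r₁ − 1/a_t)] = 4.9090 km/s.
First burn Δv₁ = |v_a − v₁| = 0.7809 km/s.
At r₂, v₂ = √(μ/r₂) = 7.3900 km/s.
Transfer-orbit speed at r₂: v_p = √[μ(2/r₂ − 1/a_t)] = 8.2809 km/s.
Second burn Δv₂ = |v₂ − v_p| = 0.8909 km/s.
Δv = Δv₁ + Δv₂ = 0.7809 + 0.8909 = 1.672 km/s.

Δv = 1670 m/s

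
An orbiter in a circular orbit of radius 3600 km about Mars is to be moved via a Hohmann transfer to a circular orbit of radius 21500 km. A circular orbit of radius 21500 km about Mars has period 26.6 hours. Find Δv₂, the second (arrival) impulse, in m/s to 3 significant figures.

Δv₂ = 655 m/s

From Kepler's third law T² = 4π²r³/μ at r = 21500 km, T = 26.6 hours = 26.6 × 3600 s = 95760 s: μ = 4π²r³/T² = 42786.5 km³/s².
The Hohmann ellipse has a_t = (r₁ + r₂)/2 = 12550 km.
On the circular orbit at r = 21500 km, v_c = √(μ/r) = 1.41070 km/s.
Transfer-orbit speed at the same r (vis-viva, a = a_t): v_t = √[μ(2/r − 1/a_t)] = 0.755551 km/s.
Δv₂ = |v_t − v_c| = |0.755551 − 1.41070| = 0.6551 km/s.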